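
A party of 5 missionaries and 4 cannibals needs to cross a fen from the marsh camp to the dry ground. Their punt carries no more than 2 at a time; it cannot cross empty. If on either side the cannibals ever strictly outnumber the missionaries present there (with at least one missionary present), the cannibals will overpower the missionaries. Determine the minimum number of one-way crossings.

Counting alone: each trip to the dry ground takes at most 2 across and each return brings at least 1 back, so after t trips out (and t−1 returns) at most 2t − (t−1) of the 9 are across; that first reaches 9 at t = 8, so at least 15 crossings are needed.
The plan below uses exactly 15 crossings, so it is optimal:
1. 2 cannibals → the dry ground.  (the marsh camp: 5M 2C; the dry ground: 0M 2C)
2. 1 cannibal ← the marsh camp.  (the marsh camp: 5M 3C; the dry ground: 0M 1C)
3. 2 cannibals → the dry ground.  (the marsh camp: 5M 1C; the dry ground: 0M 3C)
4. 1 cannibal ← the marsh camp.  (the marsh camp: 5M 2C; the dry ground: 0M 2C)
5. 2 missionaries → the dry ground.  (the marsh camp: 3M 2C; the dry ground: 2M 2C)
6. 1 cannibal ← the marsh camp.  (the marsh camp: 3M 3C; the dry ground: 2M 1C)
7. 1 missionary and 1 cannibal → the dry ground.  (the marsh camp: 2M 2C; the dry ground: 3M 2C)
8. 1 missionary ← the marsh camp.  (the marsh camp: 3M 2C; the dry ground: 2M 2C)
9. 1 missionary and 1 cannibal → the dry ground.  (the marsh camp: 2M 1C; the dry ground: 3M 3C)
10. 1 cannibal ← the marsh camp.  (the marsh camp: 2M 2C; the dry ground: 3M 2C)
11. 1 missionary and 1 cannibal → the dry ground.  (the marsh camp: 1M 1C; the dry ground: 4M 3C)
12. 1 missionary ← the marsh camp.  (the marsh camp: 2M 1C; the dry ground: 3M 3C)
13. 1 missionary and 1 cannibal → the dry ground.  (the marsh camp: 1M 0C; the dry ground: 4M 4C)
14. 1 cannibal ← the marsh camp.  (the marsh camp: 1M 1C; the dry ground: 4M 3C)
15. 1 missionary and 1 cannibal → the dry ground.  (the marsh camp: 0M 0C; the dry ground: 5M 4C)

15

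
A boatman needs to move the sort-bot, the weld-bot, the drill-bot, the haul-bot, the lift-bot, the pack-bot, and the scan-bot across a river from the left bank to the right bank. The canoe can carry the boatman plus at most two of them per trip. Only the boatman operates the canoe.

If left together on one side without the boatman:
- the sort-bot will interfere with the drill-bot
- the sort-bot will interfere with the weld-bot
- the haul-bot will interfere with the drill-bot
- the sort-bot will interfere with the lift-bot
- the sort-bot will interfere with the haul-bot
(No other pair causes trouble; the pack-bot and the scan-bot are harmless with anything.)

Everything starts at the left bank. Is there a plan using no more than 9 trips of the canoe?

Counting alone: the boatman can take at most 2 across per trip to the right bank, so moving all 7 needs at least 4 loaded trips out, with a return between consecutive ones — at least 7 crossings.
The safety rule pushes this higher. Following every safe sequence of crossings, the most of the 7 that can be at the right bank as the canoe arrives there on crossings 7, 9 is 5, 6 respectively — never all 7.
So the move cannot be finished within 9 crossings. (The shortest complete plan takes 11:)
1. Boatman goes to the right bank with the drill-bot and the sort-bot.  [the left bank: the haul-bot, the lift-bot, the pack-bot, the scan-bot, the weld-bot | the right bank: the drill-bot, the sort-bot]
2. Boatman goes back to the left bank with the sort-bot.  [the left bank: the haul-bot, the lift-bot, the pack-bot, the scan-bot, the sort-bot, the weld-bot | the right bank: the drill-bot]
3. Boatman goes to the right bank with the sort-bot and the weld-bot.  [the left bank: the haul-bot, the lift-bot, the pack-bot, the scan-bot | the right bank: the drill-bot, the sort-bot, the weld-bot]
4. Boatman goes back to the left bank with the sort-bot.  [the left bank: the haul-bot, the lift-bot, the pack-bot, the scan-bot, the sort-bot | the right bank: the drill-bot, the weld-bot]
5. Boatman goes to the right bank with the lift-bot and the sort-bot.  [the left bank: the haul-bot, the pack-bot, the scan-bot | the right bank: the drill-bot, the lift-bot, the sort-bot, the weld-bot]
6. Boatman goes back to the left bank with the sort-bot.  [the left bank: the haul-bot, the pack-bot, the scan-bot, the sort-bot | the right bank: the drill-bot, the lift-bot, the weld-bot]
7. Boatman goes to the right bank with the pack-bot and the sort-bot.  [the left bank: the haul-bot, the scan-bot | the right bank: the drill-bot, the lift-bot, the pack-bot, the sort-bot, the weld-bot]
8. Boatman goes back to the left bank with the sort-bot.  [the left bank: the haul-bot, the scan-bot, the sort-bot | the right bank: the drill-bot, the lift-bot, the pack-bot, the weld-bot]
9. Boatman goes to the right bank with the scan-bot and the sort-bot.  [the left bank: the haul-bot | the right bank: the drill-bot, the lift-bot, the pack-bot, the scan-bot, the sort-bot, the weld-bot]
10. Boatman goes back to the left bank with the sort-bot.  [the left bank: the haul-bot, the sort-bot | the right bank: the drill-bot, the lift-bot, the pack-bot, the scan-bot, the weld-bot]
11. Boatman goes to the right bank with the haul-bot and the sort-bot.  [the left bank: — | the right bank: the drill-bot, the haul-bot, the lift-bot, the pack-bot, the scan-bot, the sort-bot, the weld-bot]

No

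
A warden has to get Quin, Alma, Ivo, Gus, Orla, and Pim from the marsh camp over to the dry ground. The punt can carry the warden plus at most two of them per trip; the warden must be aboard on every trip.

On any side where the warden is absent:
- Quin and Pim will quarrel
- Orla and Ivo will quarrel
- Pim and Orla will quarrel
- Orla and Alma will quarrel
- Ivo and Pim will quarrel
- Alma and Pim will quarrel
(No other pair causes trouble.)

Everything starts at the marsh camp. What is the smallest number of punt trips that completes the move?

9

Counting alone: the warden can take at most 2 across per trip to the dry ground, so moving all 6 needs at least 3 loaded trips out, with a return between consecutive ones — at least 5 crossings.
The safety rule pushes this higher. Following every safe sequence of crossings, the most of the 6 that can be at the dry ground as the punt arrives there on crossings 5, 7 is 4, 5 respectively — never all 6.
So no plan with fewer than 9 crossings exists, and this one achieves 9:
1. Warden goes to the dry ground with Orla and Pim.
2. Warden goes back to the marsh camp with Orla.
3. Warden goes to the dry ground with Orla and Quin.
4. Warden goes back to the marsh camp with Pim.
5. Warden goes to the dry ground with Alma and Ivo.
6. Warden goes back to the marsh camp with Orla.
7. Warden goes to the dry ground with Gus and Orla.
8. Warden goes back to the marsh camp with Orla.
9. Warden goes to the dry ground with Orla and Pim.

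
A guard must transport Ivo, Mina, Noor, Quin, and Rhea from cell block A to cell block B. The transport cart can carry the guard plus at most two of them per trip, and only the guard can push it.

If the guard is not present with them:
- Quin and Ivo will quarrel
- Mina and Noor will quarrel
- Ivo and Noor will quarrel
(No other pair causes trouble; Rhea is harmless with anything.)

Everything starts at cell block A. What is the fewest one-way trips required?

Counting alone: the guard can take at most 2 across per trip to cell block B, so moving all 5 needs at least 3 loaded trips out, with a return between consecutive ones — at least 5 crossings.
The plan below uses exactly 5 crossings, so it is optimal:
1. Guard goes to cell block B with Ivo and Mina.  [cell block A: Noor, Quin, Rhea | cell block B: Ivo, Mina]
2. Guard goes back to cell block A alone.  [cell block A: Noor, Quin, Rhea | cell block B: Ivo, Mina]
3. Guard goes to cell block B with Rhea.  [cell block A: Noor, Quin | cell block B: Ivo, Mina, Rhea]
4. Guard goes back to cell block A alone.  [cell block A: Noor, Quin | cell block B: Ivo, Mina, Rhea]
5. Guard goes to cell block B with Noor and Quin.  [cell block A: — | cell block B: Ivo, Mina, Noor, Quin, Rhea]

5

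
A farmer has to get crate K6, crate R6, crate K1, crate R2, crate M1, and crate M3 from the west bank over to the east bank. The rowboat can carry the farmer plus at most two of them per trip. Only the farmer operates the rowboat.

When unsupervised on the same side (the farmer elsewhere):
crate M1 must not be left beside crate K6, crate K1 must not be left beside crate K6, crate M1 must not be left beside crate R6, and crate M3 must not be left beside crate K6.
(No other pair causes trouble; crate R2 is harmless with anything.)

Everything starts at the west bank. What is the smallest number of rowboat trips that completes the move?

Counting alone: the farmer can take at most 2 across per trip to the east bank, so moving all 6 needs at least 3 loaded trips out, with a return between consecutive ones — at least 5 crossings.
The safety rule pushes this higher. Following every safe sequence of crossings, the most of the 6 that can be at the east bank as the rowboat arrives there on crossing 5 is 5 — never all 6.
So no plan with fewer than 7 crossings exists, and this one achieves 7:
1. Farmer goes to the east bank with crate K6 and crate R6.
2. Farmer goes back to the west bank alone.
3. Farmer goes to the east bank with crate R2.
4. Farmer goes back to the west bank alone.
5. Farmer goes to the east bank with crate K1 and crate M3.
6. Farmer goes back to the west bank with crate K6.
7. Farmer goes to the east bank with crate K6 and crate M1.

7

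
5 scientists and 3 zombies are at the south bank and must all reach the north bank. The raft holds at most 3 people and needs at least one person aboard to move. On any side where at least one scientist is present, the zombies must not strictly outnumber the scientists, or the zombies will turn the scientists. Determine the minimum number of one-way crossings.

Counting alone: each trip to the north bank takes at most 3 across and each return brings at least 1 back, so after t trips out (and t−1 returns) at most 3t − (t−1) of the 8 are across; that first reaches 8 at t = 4, so at least 7 crossings are needed.
The plan below uses exactly 7 crossings, so it is optimal:
1. 2 zombies → the north bank.  (the south bank: 5S 1Z; the north bank: 0S 2Z)
2. 1 zombie ← the south bank.  (the south bank: 5S 2Z; the north bank: 0S 1Z)
3. 2 scientists and 1 zombie → the north bank.  (the south bank: 3S 1Z; the north bank: 2S 2Z)
4. 1 zombie ← the south bank.  (the south bank: 3S 2Z; the north bank: 2S 1Z)
5. 1 scientist and 2 zombies → the north bank.  (the south bank: 2S 0Z; the north bank: 3S 3Z)
6. 1 zombie ← the south bank.  (the south bank: 2S 1Z; the north bank: 3S 2Z)
7. 2 scientists and 1 zombie → the north bank.  (the south bank: 0S 0Z; the north bank: 5S 3Z)

7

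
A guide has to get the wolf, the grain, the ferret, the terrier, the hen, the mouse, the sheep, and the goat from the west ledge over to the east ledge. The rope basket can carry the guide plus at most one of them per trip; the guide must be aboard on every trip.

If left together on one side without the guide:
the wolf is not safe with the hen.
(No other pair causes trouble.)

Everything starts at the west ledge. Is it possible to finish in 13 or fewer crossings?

No

Counting alone: the guide can take at most 1 across per trip to the east ledge, so moving all 8 needs at least 8 loaded trips out, with a return between consecutive ones — at least 15 crossings.
Since 13 < 15, 13 crossings cannot be enough. (The shortest complete plan in fact takes 15:)
1. Guide goes to the east ledge with the wolf.  [the west ledge: the ferret, the goat, the grain, the hen, the mouse, the sheep, the terrier | the east ledge: the wolf]
2. Guide goes back to the west ledge alone.  [the west ledge: the ferret, the goat, the grain, the hen, the mouse, the sheep, the terrier | the east ledge: the wolf]
3. Guide goes to the east ledge with the grain.  [the west ledge: the ferret, the goat, the hen, the mouse, the sheep, the terrier | the east ledge: the grain, the wolf]
4. Guide goes back to the west ledge alone.  [the west ledge: the ferret, the goat, the hen, the mouse, the sheep, the terrier | the east ledge: the grain, the wolf]
5. Guide goes to the east ledge with the ferret.  [the west ledge: the goat, the hen, the mouse, the sheep, the terrier | the east ledge: the ferret, the grain, the wolf]
6. Guide goes back to the west ledge alone.  [the west ledge: the goat, the hen, the mouse, the sheep, the terrier | the east ledge: the ferret, the grain, the wolf]
7. Guide goes to the east ledge with the terrier.  [the west ledge: the goat, the hen, the mouse, the sheep | the east ledge: the ferret, the grain, the terrier, the wolf]
8. Guide goes back to the west ledge alone.  [the west ledge: the goat, the hen, the mouse, the sheep | the east ledge: the ferret, the grain, the terrier, the wolf]
9. Guide goes to the east ledge with the mouse.  [the west ledge: the goat, the hen, the sheep | the east ledge: the ferret, the grain, the mouse, the terrier, the wolf]
10. Guide goes back to the west ledge alone.  [the west ledge: the goat, the hen, the sheep | the east ledge: the ferret, the grain, the mouse, the terrier, the wolf]
11. Guide goes to the east ledge with the sheep.  [the west ledge: the goat, the hen | the east ledge: the ferret, the grain, the mouse, the sheep, the terrier, the wolf]
12. Guide goes back to the west ledge alone.  [the west ledge: the goat, the hen | the east ledge: the ferret, the grain, the mouse, the sheep, the terrier, the wolf]
13. Guide goes to the east ledge with the goat.  [the west ledge: the hen | the east ledge: the ferret, the goat, the grain, the mouse, the sheep, the terrier, the wolf]
14. Guide goes back to the west ledge alone.  [the west ledge: the hen | the east ledge: the ferret, the goat, the grain, the mouse, the sheep, the terrier, the wolf]
15. Guide goes to the east ledge with the hen.  [the west ledge: — | the east ledge: the ferret, the goat, the grain, the hen, the mouse, the sheep, the terrier, the wolf]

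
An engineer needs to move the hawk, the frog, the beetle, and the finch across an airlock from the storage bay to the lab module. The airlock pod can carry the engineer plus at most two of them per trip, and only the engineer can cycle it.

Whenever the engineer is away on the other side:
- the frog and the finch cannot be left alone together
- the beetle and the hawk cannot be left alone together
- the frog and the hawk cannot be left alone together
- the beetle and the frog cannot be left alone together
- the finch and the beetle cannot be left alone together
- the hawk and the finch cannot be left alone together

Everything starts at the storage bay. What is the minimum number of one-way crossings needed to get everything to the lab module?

Whatever the first load, the items left behind include a forbidden pair without the engineer. No opening move is safe, so no plan exists.

impossible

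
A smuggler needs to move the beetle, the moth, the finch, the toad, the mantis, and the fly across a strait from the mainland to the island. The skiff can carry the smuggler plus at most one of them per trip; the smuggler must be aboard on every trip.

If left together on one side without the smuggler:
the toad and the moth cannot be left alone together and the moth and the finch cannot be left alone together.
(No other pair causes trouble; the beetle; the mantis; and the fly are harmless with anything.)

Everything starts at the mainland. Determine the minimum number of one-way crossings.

Counting alone: the smuggler can take at most 1 across per trip to the island, so moving all 6 needs at least 6 loaded trips out, with a return between consecutive ones — at least 11 crossings.
The safety rule pushes this higher. Following every safe sequence of crossings, the most of the 6 that can be at the island as the skiff arrives there on crossing 11 is 5 — never all 6.
So no plan with fewer than 13 crossings exists, and this one achieves 13:
1. Smuggler goes to the island with the moth.
2. Smuggler goes back to the mainland alone.
3. Smuggler goes to the island with the beetle.
4. Smuggler goes back to the mainland alone.
5. Smuggler goes to the island with the finch.
6. Smuggler goes back to the mainland with the moth.
7. Smuggler goes to the island with the toad.
8. Smuggler goes back to the mainland alone.
9. Smuggler goes to the island with the mantis.
10. Smuggler goes back to the mainland alone.
11. Smuggler goes to the island with the fly.
12. Smuggler goes back to the mainland alone.
13. Smuggler goes to the island with the moth.

13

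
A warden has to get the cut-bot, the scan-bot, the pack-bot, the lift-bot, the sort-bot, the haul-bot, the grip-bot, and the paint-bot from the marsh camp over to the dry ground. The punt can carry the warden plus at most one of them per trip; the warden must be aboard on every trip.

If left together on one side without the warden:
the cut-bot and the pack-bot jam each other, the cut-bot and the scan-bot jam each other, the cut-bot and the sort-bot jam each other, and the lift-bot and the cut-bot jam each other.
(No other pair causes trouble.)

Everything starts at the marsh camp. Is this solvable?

Following every safe sequence of crossings from the start, the most of the 8 that can be at the dry ground as the punt arrives there on crossings 1, 3, 5, 7, 9 is 1, 2, 3, 4, 5 respectively; the best ever achieved is 5 of 8.
From crossing 11 on, no configuration arises that was not already reachable earlier: only 88 distinct safe configurations (who is on which side, and where the punt is) can ever be reached, none of them has everyone across, and every continuation just revisits them. So no valid plan exists.

No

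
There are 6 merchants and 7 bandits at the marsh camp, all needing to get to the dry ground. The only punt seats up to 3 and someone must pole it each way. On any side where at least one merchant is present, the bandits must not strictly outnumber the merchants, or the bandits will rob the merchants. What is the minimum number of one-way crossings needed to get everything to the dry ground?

impossible

The bandits already outnumber the merchants at the marsh camp before anyone moves, so the starting position itself is disallowed.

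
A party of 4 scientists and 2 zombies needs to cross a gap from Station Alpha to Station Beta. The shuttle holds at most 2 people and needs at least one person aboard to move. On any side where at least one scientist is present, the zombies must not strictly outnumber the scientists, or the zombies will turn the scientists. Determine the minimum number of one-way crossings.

Counting alone: each trip to Station Beta takes at most 2 across and each return brings at least 1 back, so after t trips out (and t−1 returns) at most 2t − (t−1) of the 6 are across; that first reaches 6 at t = 5, so at least 9 crossings are needed.
The plan below uses exactly 9 crossings, so it is optimal:
1. 2 zombies → Station Beta.  (Station Alpha: 4S 0Z; Station Beta: 0S 2Z)
2. 1 zombie ← Station Alpha.  (Station Alpha: 4S 1Z; Station Beta: 0S 1Z)
3. 2 scientists → Station Beta.  (Station Alpha: 2S 1Z; Station Beta: 2S 1Z)
4. 1 zombie ← Station Alpha.  (Station Alpha: 2S 2Z; Station Beta: 2S 0Z)
5. 2 zombies → Station Beta.  (Station Alpha: 2S 0Z; Station Beta: 2S 2Z)
6. 1 zombie ← Station Alpha.  (Station Alpha: 2S 1Z; Station Beta: 2S 1Z)
7. 1 scientist and 1 zombie → Station Beta.  (Station Alpha: 1S 0Z; Station Beta: 3S 2Z)
8. 1 zombie ← Station Alpha.  (Station Alpha: 1S 1Z; Station Beta: 3S 1Z)
9. 1 scientist and 1 zombie → Station Beta.  (Station Alpha: 0S 0Z; Station Beta: 4S 2Z)

9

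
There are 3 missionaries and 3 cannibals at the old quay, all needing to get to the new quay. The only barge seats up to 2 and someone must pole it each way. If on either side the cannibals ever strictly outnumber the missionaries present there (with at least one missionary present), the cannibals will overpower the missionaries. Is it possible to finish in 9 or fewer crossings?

Counting alone: each trip to the new quay takes at most 2 across and each return brings at least 1 back, so after t trips out (and t−1 returns) at most 2t − (t−1) of the 6 are across; that first reaches 6 at t = 5, so at least 9 crossings are needed.
The safety rule pushes this higher. Following every safe sequence of crossings, the most of the 6 that can be at the new quay as the barge arrives there on crossing 9 is 5 — never all 6.
So the move cannot be finished within 9 crossings. (The shortest complete plan takes 11:)
1. 2 cannibals → the new quay.  (the old quay: 3M 1C; the new quay: 0M 2C)
2. 1 cannibal ← the old quay.  (the old quay: 3M 2C; the new quay: 0M 1C)
3. 2 cannibals → the new quay.  (the old quay: 3M 0C; the new quay: 0M 3C)
4. 1 cannibal ← the old quay.  (the old quay: 3M 1C; the new quay: 0M 2C)
5. 2 missionaries → the new quay.  (the old quay: 1M 1C; the new quay: 2M 2C)
6. 1 missionary and 1 cannibal ← the old quay.  (the old quay: 2M 2C; the new quay: 1M 1C)
7. 2 missionaries → the new quay.  (the old quay: 0M 2C; the new quay: 3M 1C)
8. 1 cannibal ← the old quay.  (the old quay: 0M 3C; the new quay: 3M 0C)
9. 2 cannibals → the new quay.  (the old quay: 0M 1C; the new quay: 3M 2C)
10. 1 cannibal ← the old quay.  (the old quay: 0M 2C; the new quay: 3M 1C)
11. 2 cannibals → the new quay.  (the old quay: 0M 0C; the new quay: 3M 3C)

No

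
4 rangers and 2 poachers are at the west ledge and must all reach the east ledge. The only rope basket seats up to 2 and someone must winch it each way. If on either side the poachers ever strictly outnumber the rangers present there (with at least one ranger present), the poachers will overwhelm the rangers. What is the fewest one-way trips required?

Counting alone: each trip to the east ledge takes at most 2 across and each return brings at least 1 back, so after t trips out (and t−1 returns) at most 2t − (t−1) of the 6 are across; that first reaches 6 at t = 5, so at least 9 crossings are needed.
The plan below uses exactly 9 crossings, so it is optimal:
1. 2 poachers → the east ledge.  (the west ledge: 4R 0P; the east ledge: 0R 2P)
2. 1 poacher ← the west ledge.  (the west ledge: 4R 1P; the east ledge: 0R 1P)
3. 2 rangers → the east ledge.  (the west ledge: 2R 1P; the east ledge: 2R 1P)
4. 1 poacher ← the west ledge.  (the west ledge: 2R 2P; the east ledge: 2R 0P)
5. 2 poachers → the east ledge.  (the west ledge: 2R 0P; the east ledge: 2R 2P)
6. 1 poacher ← the west ledge.  (the west ledge: 2R 1P; the east ledge: 2R 1P)
7. 1 ranger and 1 poacher → the east ledge.  (the west ledge: 1R 0P; the east ledge: 3R 2P)
8. 1 poacher ← the west ledge.  (the west ledge: 1R 1P; the east ledge: 3R 1P)
9. 1 ranger and 1 poacher → the east ledge.  (the west ledge: 0R 0P; the east ledge: 4R 2P)

9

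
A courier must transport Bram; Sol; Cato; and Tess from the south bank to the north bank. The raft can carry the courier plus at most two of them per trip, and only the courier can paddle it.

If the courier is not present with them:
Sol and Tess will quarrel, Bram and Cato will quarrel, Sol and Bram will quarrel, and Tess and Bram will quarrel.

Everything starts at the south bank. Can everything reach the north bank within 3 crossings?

Counting alone: the courier can take at most 2 across per trip to the north bank, so moving all 4 needs at least 2 loaded trips out, with a return between consecutive ones — at least 3 crossings.
The safety rule pushes this higher. Following every safe sequence of crossings, the most of the 4 that can be at the north bank as the raft arrives there on crossing 3 is 3 — never all 4.
So the move cannot be finished within 3 crossings. (The shortest complete plan takes 5:)
1. Courier goes to the north bank with Bram and Sol.
2. Courier goes back to the south bank with Bram.
3. Courier goes to the north bank with Bram and Cato.
4. Courier goes back to the south bank with Bram.
5. Courier goes to the north bank with Bram and Tess.

No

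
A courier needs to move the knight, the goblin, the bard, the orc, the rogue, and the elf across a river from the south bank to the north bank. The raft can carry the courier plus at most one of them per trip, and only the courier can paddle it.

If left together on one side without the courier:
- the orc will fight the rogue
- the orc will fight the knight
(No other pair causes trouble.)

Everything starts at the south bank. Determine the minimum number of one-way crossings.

13

Counting alone: the courier can take at most 1 across per trip to the north bank, so moving all 6 needs at least 6 loaded trips out, with a return between consecutive ones — at least 11 crossings.
The safety rule pushes this higher. Following every safe sequence of crossings, the most of the 6 that can be at the north bank as the raft arrives there on crossing 11 is 5 — never all 6.
So no plan with fewer than 13 crossings exists, and this one achieves 13:
1. Courier goes to the north bank with the orc.  [the south bank: the bard, the elf, the goblin, the knight, the rogue | the north bank: the orc]
2. Courier goes back to the south bank alone.  [the south bank: the bard, the elf, the goblin, the knight, the rogue | the north bank: the orc]
3. Courier goes to the north bank with the knight.  [the south bank: the bard, the elf, the goblin, the rogue | the north bank: the knight, the orc]
4. Courier goes back to the south bank with the orc.  [the south bank: the bard, the elf, the goblin, the orc, the rogue | the north bank: the knight]
5. Courier goes to the north bank with the rogue.  [the south bank: the bard, the elf, the goblin, the orc | the north bank: the knight, the rogue]
6. Courier goes back to the south bank alone.  [the south bank: the bard, the elf, the goblin, the orc | the north bank: the knight, the rogue]
7. Courier goes to the north bank with the goblin.  [the south bank: the bard, the elf, the orc | the north bank: the goblin, the knight, the rogue]
8. Courier goes back to the south bank alone.  [the south bank: the bard, the elf, the orc | the north bank: the goblin, the knight, the rogue]
9. Courier goes to the north bank with the bard.  [the south bank: the elf, the orc | the north bank: the bard, the goblin, the knight, the rogue]
10. Courier goes back to the south bank alone.  [the south bank: the elf, the orc | the north bank: the bard, the goblin, the knight, the rogue]
11. Courier goes to the north bank with the elf.  [the south bank: the orc | the north bank: the bard, the elf, the goblin, the knight, the rogue]
12. Courier goes back to the south bank alone.  [the south bank: the orc | the north bank: the bard, the elf, the goblin, the knight, the rogue]
13. Courier goes to the north bank with the orc.  [the south bank: — | the north bank: the bard, the elf, the goblin, the knight, the orc, the rogue]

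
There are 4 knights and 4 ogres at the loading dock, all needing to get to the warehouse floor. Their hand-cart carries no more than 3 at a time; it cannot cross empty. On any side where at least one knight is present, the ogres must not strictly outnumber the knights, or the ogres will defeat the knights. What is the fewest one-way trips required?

9

Counting alone: each trip to the warehouse floor takes at most 3 across and each return brings at least 1 back, so after t trips out (and t−1 returns) at most 3t − (t−1) of the 8 are across; that first reaches 8 at t = 4, so at least 7 crossings are needed.
The safety rule pushes this higher. Following every safe sequence of crossings, the most of the 8 that can be at the warehouse floor as the hand-cart arrives there on crossing 7 is 7 — never all 8.
So no plan with fewer than 9 crossings exists, and this one achieves 9:
1. 2 ogres → the warehouse floor.  (the loading dock: 4K 2O; the warehouse floor: 0K 2O)
2. 1 ogre ← the loading dock.  (the loading dock: 4K 3O; the warehouse floor: 0K 1O)
3. 3 ogres → the warehouse floor.  (the loading dock: 4K 0O; the warehouse floor: 0K 4O)
4. 1 ogre ← the loading dock.  (the loading dock: 4K 1O; the warehouse floor: 0K 3O)
5. 3 knights → the warehouse floor.  (the loading dock: 1K 1O; the warehouse floor: 3K 3O)
6. 1 knight and 1 ogre ← the loading dock.  (the loading dock: 2K 2O; the warehouse floor: 2K 2O)
7. 2 knights → the warehouse floor.  (the loading dock: 0K 2O; the warehouse floor: 4K 2O)
8. 1 ogre ← the loading dock.  (the loading dock: 0K 3O; the warehouse floor: 4K 1O)
9. 3 ogres → the warehouse floor.  (the loading dock: 0K 0O; the warehouse floor: 4K 4O)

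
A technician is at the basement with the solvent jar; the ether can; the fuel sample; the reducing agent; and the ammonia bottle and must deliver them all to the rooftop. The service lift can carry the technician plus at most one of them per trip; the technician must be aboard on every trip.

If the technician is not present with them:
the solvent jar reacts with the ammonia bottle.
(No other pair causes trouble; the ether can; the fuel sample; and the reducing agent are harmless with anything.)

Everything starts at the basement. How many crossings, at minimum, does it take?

Counting alone: the technician can take at most 1 across per trip to the rooftop, so moving all 5 needs at least 5 loaded trips out, with a return between consecutive ones — at least 9 crossings.
The plan below uses exactly 9 crossings, so it is optimal:
1. Technician goes to the rooftop with the solvent jar.  [the basement: the ammonia bottle, the ether can, the fuel sample, the reducing agent | the rooftop: the solvent jar]
2. Technician goes back to the basement alone.  [the basement: the ammonia bottle, the ether can, the fuel sample, the reducing agent | the rooftop: the solvent jar]
3. Technician goes to the rooftop with the ether can.  [the basement: the ammonia bottle, the fuel sample, the reducing agent | the rooftop: the ether can, the solvent jar]
4. Technician goes back to the basement alone.  [the basement: the ammonia bottle, the fuel sample, the reducing agent | the rooftop: the ether can, the solvent jar]
5. Technician goes to the rooftop with the fuel sample.  [the basement: the ammonia bottle, the reducing agent | the rooftop: the ether can, the fuel sample, the solvent jar]
6. Technician goes back to the basement alone.  [the basement: the ammonia bottle, the reducing agent | the rooftop: the ether can, the fuel sample, the solvent jar]
7. Technician goes to the rooftop with the reducing agent.  [the basement: the ammonia bottle | the rooftop: the ether can, the fuel sample, the reducing agent, the solvent jar]
8. Technician goes back to the basement alone.  [the basement: the ammonia bottle | the rooftop: the ether can, the fuel sample, the reducing agent, the solvent jar]
9. Technician goes to the rooftop with the ammonia bottle.  [the basement: — | the rooftop: the ammonia bottle, the ether can, the fuel sample, the reducing agent, the solvent jar]

9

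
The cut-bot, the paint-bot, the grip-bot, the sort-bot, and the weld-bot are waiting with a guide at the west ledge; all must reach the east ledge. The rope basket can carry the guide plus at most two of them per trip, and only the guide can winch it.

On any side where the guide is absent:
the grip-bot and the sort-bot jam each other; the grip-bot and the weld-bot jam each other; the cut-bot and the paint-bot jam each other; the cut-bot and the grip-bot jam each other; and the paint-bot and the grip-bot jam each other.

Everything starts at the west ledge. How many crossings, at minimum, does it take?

Counting alone: the guide can take at most 2 across per trip to the east ledge, so moving all 5 needs at least 3 loaded trips out, with a return between consecutive ones — at least 5 crossings.
The safety rule pushes this higher. Following every safe sequence of crossings, the most of the 5 that can be at the east ledge as the rope basket arrives there on crossing 5 is 4 — never all 5.
So no plan with fewer than 7 crossings exists, and this one achieves 7:
1. Guide goes to the east ledge with the cut-bot and the grip-bot.  [the west ledge: the paint-bot, the sort-bot, the weld-bot | the east ledge: the cut-bot, the grip-bot]
2. Guide goes back to the west ledge with the cut-bot.  [the west ledge: the cut-bot, the paint-bot, the sort-bot, the weld-bot | the east ledge: the grip-bot]
3. Guide goes to the east ledge with the cut-bot and the sort-bot.  [the west ledge: the paint-bot, the weld-bot | the east ledge: the cut-bot, the grip-bot, the sort-bot]
4. Guide goes back to the west ledge with the grip-bot.  [the west ledge: the grip-bot, the paint-bot, the weld-bot | the east ledge: the cut-bot, the sort-bot]
5. Guide goes to the east ledge with the paint-bot and the weld-bot.  [the west ledge: the grip-bot | the east ledge: the cut-bot, the paint-bot, the sort-bot, the weld-bot]
6. Guide goes back to the west ledge with the cut-bot.  [the west ledge: the cut-bot, the grip-bot | the east ledge: the paint-bot, the sort-bot, the weld-bot]
7. Guide goes to the east ledge with the cut-bot and the grip-bot.  [the west ledge: — | the east ledge: the cut-bot, the grip-bot, the paint-bot, the sort-bot, the weld-bot]

7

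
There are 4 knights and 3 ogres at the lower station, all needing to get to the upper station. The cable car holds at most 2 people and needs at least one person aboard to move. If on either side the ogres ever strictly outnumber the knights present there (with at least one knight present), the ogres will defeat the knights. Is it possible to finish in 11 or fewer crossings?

Yes — this plan uses 11 crossings (≤ 11):
1. 2 ogres → the upper station.  (the lower station: 4K 1O; the upper station: 0K 2O)
2. 1 ogre ← the lower station.  (the lower station: 4K 2O; the upper station: 0K 1O)
3. 2 ogres → the upper station.  (the lower station: 4K 0O; the upper station: 0K 3O)
4. 1 ogre ← the lower station.  (the lower station: 4K 1O; the upper station: 0K 2O)
5. 2 knights → the upper station.  (the lower station: 2K 1O; the upper station: 2K 2O)
6. 1 ogre ← the lower station.  (the lower station: 2K 2O; the upper station: 2K 1O)
7. 1 knight and 1 ogre → the upper station.  (the lower station: 1K 1O; the upper station: 3K 2O)
8. 1 knight ← the lower station.  (the lower station: 2K 1O; the upper station: 2K 2O)
9. 1 knight and 1 ogre → the upper station.  (the lower station: 1K 0O; the upper station: 3K 3O)
10. 1 ogre ← the lower station.  (the lower station: 1K 1O; the upper station: 3K 2O)
11. 1 knight and 1 ogre → the upper station.  (the lower station: 0K 0O; the upper station: 4K 3O)

Yes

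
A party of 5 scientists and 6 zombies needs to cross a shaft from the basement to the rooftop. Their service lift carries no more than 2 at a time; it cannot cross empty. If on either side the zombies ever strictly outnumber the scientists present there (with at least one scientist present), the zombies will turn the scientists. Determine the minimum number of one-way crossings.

The zombies already outnumber the scientists at the basement before anyone moves, so the starting position itself is disallowed.

impossible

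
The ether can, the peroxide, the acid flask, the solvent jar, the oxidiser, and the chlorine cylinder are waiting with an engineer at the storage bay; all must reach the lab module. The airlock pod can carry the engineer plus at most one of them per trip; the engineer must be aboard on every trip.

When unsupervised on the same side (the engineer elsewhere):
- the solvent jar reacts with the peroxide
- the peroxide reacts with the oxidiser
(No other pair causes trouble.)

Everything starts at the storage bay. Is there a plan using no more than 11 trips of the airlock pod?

Counting alone: the engineer can take at most 1 across per trip to the lab module, so moving all 6 needs at least 6 loaded trips out, with a return between consecutive ones — at least 11 crossings.
The safety rule pushes this higher. Following every safe sequence of crossings, the most of the 6 that can be at the lab module as the airlock pod arrives there on crossing 11 is 5 — never all 6.
So the move cannot be finished within 11 crossings. (The shortest complete plan takes 13:)
1. Engineer goes to the lab module with the peroxide.
2. Engineer goes back to the storage bay alone.
3. Engineer goes to the lab module with the ether can.
4. Engineer goes back to the storage bay alone.
5. Engineer goes to the lab module with the acid flask.
6. Engineer goes back to the storage bay alone.
7. Engineer goes to the lab module with the solvent jar.
8. Engineer goes back to the storage bay with the peroxide.
9. Engineer goes to the lab module with the oxidiser.
10. Engineer goes back to the storage bay alone.
11. Engineer goes to the lab module with the chlorine cylinder.
12. Engineer goes back to the storage bay alone.
13. Engineer goes to the lab module with the peroxide.

No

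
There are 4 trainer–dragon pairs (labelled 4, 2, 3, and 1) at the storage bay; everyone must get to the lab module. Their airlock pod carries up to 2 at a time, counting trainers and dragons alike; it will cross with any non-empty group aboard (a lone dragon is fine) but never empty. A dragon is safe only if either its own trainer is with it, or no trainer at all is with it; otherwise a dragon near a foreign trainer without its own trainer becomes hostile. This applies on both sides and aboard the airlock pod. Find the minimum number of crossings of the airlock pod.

impossible

Following every safe sequence of crossings from the start, the most of the 8 that can be at the lab module as the airlock pod arrives there on crossings 1, 3, 5 is 2, 3, 4 respectively; the best ever achieved is 4 of 8.
From crossing 7 on, no configuration arises that was not already reachable earlier: only 44 distinct safe configurations (who is on which side, and where the airlock pod is) can ever be reached, none of them has everyone across, and every continuation just revisits them. So no valid plan exists.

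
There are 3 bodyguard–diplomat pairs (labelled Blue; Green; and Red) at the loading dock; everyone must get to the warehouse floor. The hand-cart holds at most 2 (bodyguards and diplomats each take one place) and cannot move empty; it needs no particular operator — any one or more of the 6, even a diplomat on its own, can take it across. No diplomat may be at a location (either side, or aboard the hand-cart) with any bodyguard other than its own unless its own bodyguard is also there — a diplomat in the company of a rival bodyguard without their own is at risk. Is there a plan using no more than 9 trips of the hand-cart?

No

Counting alone: each trip to the warehouse floor takes at most 2 across and each return brings at least 1 back, so after t trips out (and t−1 returns) at most 2t − (t−1) of the 6 are across; that first reaches 6 at t = 5, so at least 9 crossings are needed.
The safety rule pushes this higher. Following every safe sequence of crossings, the most of the 6 that can be at the warehouse floor as the hand-cart arrives there on crossing 9 is 5 — never all 6.
So the move cannot be finished within 9 crossings. (The shortest complete plan takes 11:)
1. bodyguard Blue and diplomat Blue cross → the warehouse floor.
2. bodyguard Blue crosses ← the loading dock.
3. diplomat Green and diplomat Red cross → the warehouse floor.
4. diplomat Blue crosses ← the loading dock.
5. bodyguard Green and bodyguard Red cross → the warehouse floor.
6. bodyguard Green and diplomat Green cross ← the loading dock.
7. bodyguard Blue and bodyguard Green cross → the warehouse floor.
8. diplomat Red crosses ← the loading dock.
9. diplomat Blue and diplomat Green cross → the warehouse floor.
10. bodyguard Red crosses ← the loading dock.
11. bodyguard Red and diplomat Red cross → the warehouse floor.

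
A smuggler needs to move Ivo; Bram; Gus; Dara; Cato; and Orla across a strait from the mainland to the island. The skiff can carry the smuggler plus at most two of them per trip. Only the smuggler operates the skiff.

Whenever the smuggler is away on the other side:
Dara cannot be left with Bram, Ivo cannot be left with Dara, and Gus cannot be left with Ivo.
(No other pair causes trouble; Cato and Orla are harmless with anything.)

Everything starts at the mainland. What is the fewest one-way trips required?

5

Counting alone: the smuggler can take at most 2 across per trip to the island, so moving all 6 needs at least 3 loaded trips out, with a return between consecutive ones — at least 5 crossings.
The plan below uses exactly 5 crossings, so it is optimal:
1. Smuggler goes to the island with Bram and Ivo.  [the mainland: Cato, Dara, Gus, Orla | the island: Bram, Ivo]
2. Smuggler goes back to the mainland alone.  [the mainland: Cato, Dara, Gus, Orla | the island: Bram, Ivo]
3. Smuggler goes to the island with Cato and Orla.  [the mainland: Dara, Gus | the island: Bram, Cato, Ivo, Orla]
4. Smuggler goes back to the mainland alone.  [the mainland: Dara, Gus | the island: Bram, Cato, Ivo, Orla]
5. Smuggler goes to the island with Dara and Gus.  [the mainland: — | the island: Bram, Cato, Dara, Gus, Ivo, Orla]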